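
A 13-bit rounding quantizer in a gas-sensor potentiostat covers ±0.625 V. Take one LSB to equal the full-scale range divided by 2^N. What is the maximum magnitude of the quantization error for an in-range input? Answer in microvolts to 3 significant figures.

76.3 µV

The full-scale span is 0.625 − (-0.625) = 1.25 V.
One LSB is 1.25 V / 8192 = 152.59 µV.
Worst-case error for round-to-nearest is half an LSB: 76.3 µV.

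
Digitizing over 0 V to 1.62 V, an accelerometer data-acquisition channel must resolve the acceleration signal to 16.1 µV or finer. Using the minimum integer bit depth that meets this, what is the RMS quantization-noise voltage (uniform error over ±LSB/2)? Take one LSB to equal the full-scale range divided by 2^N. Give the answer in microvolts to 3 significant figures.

3.57 µV

V_FS = 1.62 V.
Need 2^N ≥ 1.62 V / 16.1 µV = 100600 → N_min = 17.
Step size = 1.62/131072 V = 12.360 µV.
RMS noise = LSB/√12 = 3.57 µV.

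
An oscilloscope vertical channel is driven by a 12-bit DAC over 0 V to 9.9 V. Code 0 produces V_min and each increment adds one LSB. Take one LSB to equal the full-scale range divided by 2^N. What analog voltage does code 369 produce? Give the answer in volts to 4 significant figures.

0.8919 V

Span = 9.9 V. LSB = 9.9 V / 2^12.
V_out = 0 + 369 × (9.9/4096) V
      = 0 + 0.891870 = 0.891870 V.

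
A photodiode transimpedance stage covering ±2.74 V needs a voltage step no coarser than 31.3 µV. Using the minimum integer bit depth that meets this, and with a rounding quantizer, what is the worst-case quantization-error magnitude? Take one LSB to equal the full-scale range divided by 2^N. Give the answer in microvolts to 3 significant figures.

10.5 µV

The full-scale span is 2.74 − (-2.74) = 5.48 V.
5.48 V / 31.3 µV = 175100. Since 2^17 = 131072 and 2^18 = 262144, N = 18.
LSB = 5.48 V / 2^18 = 20.905 µV.
|e|_max = LSB/2 = 10.5 µV.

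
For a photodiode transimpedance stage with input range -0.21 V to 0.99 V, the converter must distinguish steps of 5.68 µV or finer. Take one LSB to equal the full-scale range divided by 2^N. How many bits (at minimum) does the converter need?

18 bits

The full-scale span is 0.99 − (-0.21) = 1.2 V.
Levels needed ≥ 1.2/5.68 µV = 211300. 2^18 = 262144 suffices, so N_min = 18.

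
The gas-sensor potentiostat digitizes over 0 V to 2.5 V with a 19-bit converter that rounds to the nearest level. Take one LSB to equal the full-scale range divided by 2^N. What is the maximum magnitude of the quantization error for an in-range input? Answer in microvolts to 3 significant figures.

Range is 2.5 V.
LSB = 2.5 V / 2^19 = 4.7684 µV.
Worst-case error for round-to-nearest is half an LSB: 2.38 µV.

2.38 µV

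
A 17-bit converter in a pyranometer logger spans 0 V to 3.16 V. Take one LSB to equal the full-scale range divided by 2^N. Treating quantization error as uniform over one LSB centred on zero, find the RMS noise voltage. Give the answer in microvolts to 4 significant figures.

6.960 µV

Span = 3.16 V.
One LSB is 3.16 V / 131072 = 24.1089 µV.
σ_q = LSB/√12 = 24.1089 µV/3.4641 = 6.960 µV.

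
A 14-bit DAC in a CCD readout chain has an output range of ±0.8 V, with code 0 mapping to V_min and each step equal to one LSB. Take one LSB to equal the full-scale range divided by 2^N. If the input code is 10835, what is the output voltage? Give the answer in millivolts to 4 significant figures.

258.1 mV

The full-scale span is 0.8 − (-0.8) = 1.6 V. LSB = 1.6 V / 2^14.
Output = V_min + (10835/16384) × range = -0.8 + 0.661316 × 1.6 V
      = -0.8 + 1.05811 = 0.258105 V.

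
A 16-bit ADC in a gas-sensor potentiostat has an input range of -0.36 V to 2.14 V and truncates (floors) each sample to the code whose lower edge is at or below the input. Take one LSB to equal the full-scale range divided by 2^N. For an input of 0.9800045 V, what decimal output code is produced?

35127

Span: 2.14 V − (-0.36 V) = 2.5 V. LSB = 2.5 V / 2^16 ≈ 38.15 µV.
(V_in − V_min) × 2^16/range = (0.9800045 − (-0.36)) × 65536/2.5 = 35127.414.
Floor → code = 35127.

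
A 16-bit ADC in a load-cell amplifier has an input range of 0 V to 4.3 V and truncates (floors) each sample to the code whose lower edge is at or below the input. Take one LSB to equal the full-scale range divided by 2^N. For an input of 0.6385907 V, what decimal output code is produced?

9732

Range is 4.3 V. LSB = 4.3 V / 2^16 ≈ 65.61 µV.
V_in − V_min = 0.6385907 − (0) = 0.6385907 V.
Divide by LSB: 0.6385907 × 65536/4.3 = 9732.7163.
Truncating gives code 9732.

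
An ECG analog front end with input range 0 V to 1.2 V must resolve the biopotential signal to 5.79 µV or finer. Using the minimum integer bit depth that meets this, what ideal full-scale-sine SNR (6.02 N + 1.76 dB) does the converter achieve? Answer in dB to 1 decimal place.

110.1 dB

V_FS = 1.2 V.
Need 2^N ≥ 1.2 V / 5.79 µV = 207300 → N_min = 18.
Ideal SNR at N = 18: 6.02·18 + 1.76 = 110.1 dB.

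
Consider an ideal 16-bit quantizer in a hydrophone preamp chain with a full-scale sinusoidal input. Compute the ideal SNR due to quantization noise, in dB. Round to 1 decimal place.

SNR = 6.02·16 + 1.76 = 98.08 dB.

98.1 dB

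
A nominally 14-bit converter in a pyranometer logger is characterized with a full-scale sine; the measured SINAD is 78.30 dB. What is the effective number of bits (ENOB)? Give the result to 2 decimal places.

Inverting SNR = 6.02 N + 1.76: N_eff = (78.30 − 1.76)/6.02 = 12.7143.

12.71 bits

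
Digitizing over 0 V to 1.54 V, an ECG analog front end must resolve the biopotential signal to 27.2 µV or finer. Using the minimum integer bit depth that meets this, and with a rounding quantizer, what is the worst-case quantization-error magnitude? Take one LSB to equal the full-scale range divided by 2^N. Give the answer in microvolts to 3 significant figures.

Full-scale range = 1.54 V.
Need 2^N ≥ 1.54 V / 27.2 µV = 56620 → N_min = 16.
One LSB is 1.54 V / 65536 = 23.499 µV.
Max error for round-to-nearest is LSB/2 = 11.7 µV.

11.7 µV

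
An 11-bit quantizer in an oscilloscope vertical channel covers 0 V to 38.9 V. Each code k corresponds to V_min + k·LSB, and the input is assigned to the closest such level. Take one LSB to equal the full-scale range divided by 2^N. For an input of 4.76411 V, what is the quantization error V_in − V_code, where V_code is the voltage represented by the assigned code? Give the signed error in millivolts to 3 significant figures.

Range is 38.9 V. LSB = 38.9 V / 2^11 ≈ 18.99 mV.
(V_in − V_min)/LSB = (4.76411 − (0)) × 2048/38.9 = 250.8200 → nearest code k = 251.
V_code = V_min + k × range/2^11 = 0 + 251 × 38.9/2048 = 4.767529297 V.
Error = V_in − V_code = 4.76411 − (4.767529297) = −3.42 mV.

−3.42 mV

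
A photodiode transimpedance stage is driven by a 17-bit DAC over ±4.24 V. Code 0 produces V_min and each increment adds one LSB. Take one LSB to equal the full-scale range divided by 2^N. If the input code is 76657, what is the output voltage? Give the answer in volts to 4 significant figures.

0.7195 V

Span: 4.24 V − (-4.24 V) = 8.48 V. LSB = 8.48 V / 2^17.
V_out = -4.24 + 76657 × (8.48/131072) V
      = -4.24 + 4.95950 = 0.719498 V.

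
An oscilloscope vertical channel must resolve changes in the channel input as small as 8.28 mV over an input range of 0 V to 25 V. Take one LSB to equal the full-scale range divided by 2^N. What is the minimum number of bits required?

Span = 25 V.
25 V / 8.28 mV = 3019. Since 2^11 = 2048 and 2^12 = 4096, N = 12.

12 bits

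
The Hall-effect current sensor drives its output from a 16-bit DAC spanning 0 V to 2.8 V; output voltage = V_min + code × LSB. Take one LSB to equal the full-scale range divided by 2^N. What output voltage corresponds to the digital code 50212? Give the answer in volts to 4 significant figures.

2.145 V

V_FS = 2.8 V. LSB = 2.8 V / 2^16.
Output = V_min + (50212/65536) × range = 0 + 0.766174 × 2.8 V
      = 0 V + 2.14529 V = 2.14529 V.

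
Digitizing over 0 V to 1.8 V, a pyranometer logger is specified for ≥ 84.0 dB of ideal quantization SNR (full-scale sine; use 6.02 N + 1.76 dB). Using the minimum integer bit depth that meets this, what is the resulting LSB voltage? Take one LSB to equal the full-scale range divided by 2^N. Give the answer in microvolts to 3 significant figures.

110 µV

Full-scale range = 1.8 V.
6.02 N + 1.76 ≥ 84.0 gives N ≥ 13.661, so the minimum integer is 14.
LSB = 1.8 V / 2^14 = 110 µV.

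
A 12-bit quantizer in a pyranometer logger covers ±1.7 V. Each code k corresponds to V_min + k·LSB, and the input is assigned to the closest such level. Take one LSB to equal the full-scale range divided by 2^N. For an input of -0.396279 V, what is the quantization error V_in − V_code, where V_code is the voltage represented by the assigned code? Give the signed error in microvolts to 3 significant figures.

−332 µV

Full-scale range = 1.7 V − (-1.7 V) = 3.4 V. LSB = 3.4 V / 2^12 ≈ 0.8301 mV.
(-0.396279 − (-1.7)) / LSB = 1.303721 × 4096/3.4 = 1570.6004. Nearest integer: k = 1571.
V_code = V_min + k × range/2^12 = -1.7 + 1571 × 3.4/4096 = -0.3959472656 V.
Error = V_in − V_code = -0.396279 − (-0.3959472656) = −332 µV.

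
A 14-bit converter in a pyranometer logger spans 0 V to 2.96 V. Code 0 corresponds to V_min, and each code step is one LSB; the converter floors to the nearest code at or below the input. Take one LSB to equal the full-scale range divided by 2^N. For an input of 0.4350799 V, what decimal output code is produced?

2408

Span = 2.96 V. LSB = 2.96 V / 2^14 ≈ 180.7 µV.
V_in − V_min = 0.4350799 − (0) = 0.4350799 V.
Divide by LSB: 0.4350799 × 16384/2.96 = 2408.2260.
Truncating gives code 2408.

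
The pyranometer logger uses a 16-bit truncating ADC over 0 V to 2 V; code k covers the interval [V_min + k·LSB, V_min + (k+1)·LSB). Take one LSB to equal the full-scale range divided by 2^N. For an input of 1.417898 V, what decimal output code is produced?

Full-scale range = 2 V. LSB = 2 V / 2^16 ≈ 30.52 µV.
code = ⌊(V_in − V_min)/LSB⌋ = ⌊(V_in − V_min) × 2^16 / range⌋
     = ⌊(1.417898 − (0)) × 65536 / 2⌋ = ⌊1.417898 × 65536/2⌋
     = ⌊46461.682⌋ = 46461.

46461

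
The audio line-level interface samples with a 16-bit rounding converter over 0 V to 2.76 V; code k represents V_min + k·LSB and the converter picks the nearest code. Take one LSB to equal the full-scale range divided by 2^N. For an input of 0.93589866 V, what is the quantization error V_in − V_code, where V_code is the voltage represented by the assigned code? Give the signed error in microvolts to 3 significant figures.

Span = 2.76 V. LSB = 2.76 V / 2^16 ≈ 42.11 µV.
Position in LSBs: (0.93589866 − (0)) × 65536/2.76 = 22222.8459; rounding gives k = 22223.
Reconstructed level: 0 + 22223 × 2.76/65536 V = 0.93590515137 V.
V_in − V_code = 0.93589866 − (0.93590515137) = −6.49 µV.

−6.49 µV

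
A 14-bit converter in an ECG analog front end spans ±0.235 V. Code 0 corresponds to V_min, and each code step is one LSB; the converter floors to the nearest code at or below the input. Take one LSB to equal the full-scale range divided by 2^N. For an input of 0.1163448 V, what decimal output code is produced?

The full-scale span is 0.235 − (-0.235) = 0.47 V. LSB = 0.47 V / 2^14 ≈ 28.69 µV.
(V_in − V_min) × 2^14/range = (0.1163448 − (-0.235)) × 16384/0.47 = 12247.730.
Floor → code = 12247.

12247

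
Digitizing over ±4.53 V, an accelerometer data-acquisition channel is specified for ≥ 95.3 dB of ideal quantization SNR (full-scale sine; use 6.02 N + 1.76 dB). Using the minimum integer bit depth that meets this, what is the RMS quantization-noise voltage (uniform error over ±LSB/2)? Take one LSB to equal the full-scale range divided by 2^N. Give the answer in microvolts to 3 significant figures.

39.9 µV

The full-scale span is 4.53 − (-4.53) = 9.06 V.
6.02 N + 1.76 ≥ 95.3 gives N ≥ 15.538, so the minimum integer is 16.
LSB = 9.06 V ÷ 2^16 = 9.06/65536 V = 138.24 µV.
V_rms = LSB/√12 = 39.9 µV.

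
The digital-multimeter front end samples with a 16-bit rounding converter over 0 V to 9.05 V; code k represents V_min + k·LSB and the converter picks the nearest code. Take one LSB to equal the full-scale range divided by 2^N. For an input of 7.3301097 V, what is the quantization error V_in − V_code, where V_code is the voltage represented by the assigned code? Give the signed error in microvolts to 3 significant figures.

+46.1 µV

Range is 9.05 V. LSB = 9.05 V / 2^16 ≈ 138.1 µV.
(V_in − V_min)/LSB = (7.3301097 − (0)) × 65536/9.05 = 53081.3336 → nearest code k = 53081.
V_code = 0 + (53081/65536) × 9.05 = 7.3300636292 V.
e = 7.3301097 − (7.3300636292) = +46.1 µV.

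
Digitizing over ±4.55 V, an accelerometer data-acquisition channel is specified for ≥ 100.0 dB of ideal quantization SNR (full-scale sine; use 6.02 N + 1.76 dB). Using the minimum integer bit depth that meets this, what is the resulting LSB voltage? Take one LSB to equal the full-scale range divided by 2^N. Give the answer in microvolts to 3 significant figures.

69.4 µV

Range = 4.55 − (-4.55) = 9.1 V.
N ≥ (100.0 − 1.76)/6.02 = 16.319 → N_min = 17.
One LSB is 9.1 V / 131072 = 69.4 µV.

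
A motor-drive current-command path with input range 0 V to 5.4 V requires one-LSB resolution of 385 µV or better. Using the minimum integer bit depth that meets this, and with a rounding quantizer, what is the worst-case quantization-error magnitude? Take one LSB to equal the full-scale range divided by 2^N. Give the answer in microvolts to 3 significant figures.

165 µV

V_FS = 5.4 V.
5.4 V / 385 µV = 14030. Since 2^13 = 8192 and 2^14 = 16384, N = 14.
One LSB is 5.4 V / 16384 = 329.59 µV.
Half an LSB is 165 µV.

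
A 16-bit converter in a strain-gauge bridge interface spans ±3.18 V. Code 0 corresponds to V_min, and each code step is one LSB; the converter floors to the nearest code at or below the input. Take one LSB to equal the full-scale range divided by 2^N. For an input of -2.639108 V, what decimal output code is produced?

5573

Range = 3.18 − (-3.18) = 6.36 V. LSB = 6.36 V / 2^16 ≈ 97.05 µV.
code = ⌊(V_in − V_min)/LSB⌋ = ⌊(V_in − V_min) × 2^16 / range⌋
     = ⌊(-2.639108 − (-3.18)) × 65536 / 6.36⌋ = ⌊0.540892 × 65536/6.36⌋
     = ⌊5573.569⌋ = 5573.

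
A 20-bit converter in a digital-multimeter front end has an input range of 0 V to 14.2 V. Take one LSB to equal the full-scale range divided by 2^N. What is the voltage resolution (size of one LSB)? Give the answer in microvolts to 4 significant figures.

Range is 14.2 V.
2^20 = 1048576 levels.
One LSB is 14.2 V / 1048576 = 13.54 µV.

13.54 µV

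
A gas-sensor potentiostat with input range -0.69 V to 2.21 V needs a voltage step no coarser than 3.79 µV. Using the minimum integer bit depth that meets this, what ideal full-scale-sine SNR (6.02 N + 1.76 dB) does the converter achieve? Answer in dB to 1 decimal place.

Span: 2.21 V − (-0.69 V) = 2.9 V.
Need 2^N ≥ 2.9 V / 3.79 µV = 765200 → N_min = 20.
6.02(20) + 1.76 = 122.16 dB.

122.2 dB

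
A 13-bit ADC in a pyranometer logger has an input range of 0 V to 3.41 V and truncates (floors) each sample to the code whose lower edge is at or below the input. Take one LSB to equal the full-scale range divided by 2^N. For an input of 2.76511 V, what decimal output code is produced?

6642

Span = 3.41 V. LSB = 3.41 V / 2^13 ≈ 416.3 µV.
(V_in − V_min) × 2^13/range = (2.76511 − (0)) × 8192/3.41 = 6642.751.
Floor → code = 6642.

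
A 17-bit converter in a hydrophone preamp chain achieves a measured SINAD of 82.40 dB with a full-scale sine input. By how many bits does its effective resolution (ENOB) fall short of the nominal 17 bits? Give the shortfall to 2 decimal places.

Effective bits = (82.40 − 1.76)/6.02 = 13.3953.
Lost resolution: 17 − 13.3953 = 3.6047 bits.

3.60 bits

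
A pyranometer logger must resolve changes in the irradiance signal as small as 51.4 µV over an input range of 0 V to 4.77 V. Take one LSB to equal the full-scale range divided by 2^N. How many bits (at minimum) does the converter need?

17 bits

Full-scale range = 4.77 V.
4.77 V / 51.4 µV = 92800. Since 2^16 = 65536 and 2^17 = 131072, N = 17.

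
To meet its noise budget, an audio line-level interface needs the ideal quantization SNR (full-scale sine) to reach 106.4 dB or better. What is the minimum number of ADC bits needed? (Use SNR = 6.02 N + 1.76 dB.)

18 bits

6.02 N + 1.76 ≥ 106.4 gives N ≥ 17.382, so the minimum integer is 18.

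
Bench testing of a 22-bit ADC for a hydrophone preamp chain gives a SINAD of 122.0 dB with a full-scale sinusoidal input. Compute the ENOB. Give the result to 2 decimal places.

19.97 bits

Inverting SNR = 6.02 N + 1.76: N_eff = (122.0 − 1.76)/6.02 = 19.9734.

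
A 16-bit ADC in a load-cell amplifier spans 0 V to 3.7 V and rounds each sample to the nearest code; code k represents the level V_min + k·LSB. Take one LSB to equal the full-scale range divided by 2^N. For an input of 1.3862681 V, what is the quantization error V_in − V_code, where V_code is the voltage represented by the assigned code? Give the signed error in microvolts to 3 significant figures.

V_FS = 3.7 V. LSB = 3.7 V / 2^16 ≈ 56.46 µV.
Position in LSBs: (1.3862681 − (0)) × 65536/3.7 = 24554.1801; rounding gives k = 24554.
Reconstructed level: 0 + 24554 × 3.7/65536 V = 1.3862579346 V.
e = 1.3862681 − (1.3862579346) = +10.2 µV.

+10.2 µV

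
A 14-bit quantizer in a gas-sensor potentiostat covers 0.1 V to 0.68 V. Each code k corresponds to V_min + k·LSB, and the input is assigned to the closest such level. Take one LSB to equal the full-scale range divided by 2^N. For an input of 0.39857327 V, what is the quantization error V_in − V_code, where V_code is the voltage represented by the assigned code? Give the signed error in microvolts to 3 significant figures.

Range = 0.68 − (0.1) = 0.58 V. LSB = 0.58 V / 2^14 ≈ 35.40 µV.
(0.39857327 − (0.1)) / LSB = 0.29857327 × 16384/0.58 = 8434.1801. Nearest integer: k = 8434.
V_code = 0.1 + (8434/16384) × 0.58 = 0.39856689453 V.
e = 0.39857327 − (0.39856689453) = +6.38 µV.

+6.38 µV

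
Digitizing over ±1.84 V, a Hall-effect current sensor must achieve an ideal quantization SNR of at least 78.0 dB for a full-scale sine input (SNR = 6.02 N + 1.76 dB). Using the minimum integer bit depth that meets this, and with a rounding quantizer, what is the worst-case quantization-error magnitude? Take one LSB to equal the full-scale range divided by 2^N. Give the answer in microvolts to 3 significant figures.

225 µV

Span: 1.84 V − (-1.84 V) = 3.68 V.
Required N = ⌈(78.0 − 1.76)/6.02⌉ = ⌈12.664⌉ = 13.
LSB = 3.68 V ÷ 2^13 = 3.68/8192 V = 449.22 µV.
|e|_max = LSB/2 = 225 µV.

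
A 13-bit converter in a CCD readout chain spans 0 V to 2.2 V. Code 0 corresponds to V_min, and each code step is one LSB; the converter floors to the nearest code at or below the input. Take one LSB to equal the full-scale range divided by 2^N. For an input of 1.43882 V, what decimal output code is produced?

5357

Range is 2.2 V. LSB = 2.2 V / 2^13 ≈ 268.6 µV.
(V_in − V_min) × 2^13/range = (1.43882 − (0)) × 8192/2.2 = 5357.642.
Floor → code = 5357.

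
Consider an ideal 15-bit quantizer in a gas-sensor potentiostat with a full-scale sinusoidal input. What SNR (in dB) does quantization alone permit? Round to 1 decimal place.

6.02(15) + 1.76 = 90.30 + 1.76 = 92.06 dB.

92.1 dB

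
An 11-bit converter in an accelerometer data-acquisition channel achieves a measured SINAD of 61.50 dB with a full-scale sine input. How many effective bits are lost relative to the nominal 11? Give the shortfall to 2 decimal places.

1.08 bits

Effective bits = (61.50 − 1.76)/6.02 = 9.9236.
11 − 9.9236 = 1.08 bits below nominal.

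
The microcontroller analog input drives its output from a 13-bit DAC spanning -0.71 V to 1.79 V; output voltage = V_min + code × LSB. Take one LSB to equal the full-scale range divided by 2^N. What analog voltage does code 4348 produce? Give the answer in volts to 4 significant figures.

0.6169 V

The full-scale span is 1.79 − (-0.71) = 2.5 V. LSB = 2.5 V / 2^13.
V_out = -0.71 + 4348 × (2.5/8192) V
      = -0.71 V + 1.32690 V = 0.616904 V.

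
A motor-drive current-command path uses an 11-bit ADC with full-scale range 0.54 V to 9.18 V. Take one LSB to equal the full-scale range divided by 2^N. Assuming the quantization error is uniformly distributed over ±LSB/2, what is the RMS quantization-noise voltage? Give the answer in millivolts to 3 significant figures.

1.22 mV

Range = 9.18 − (0.54) = 8.64 V.
LSB = 8.64 V / 2^11 = 4.2188 mV.
σ_q = LSB/√12 = 4.2188 mV/3.4641 = 1.22 mV.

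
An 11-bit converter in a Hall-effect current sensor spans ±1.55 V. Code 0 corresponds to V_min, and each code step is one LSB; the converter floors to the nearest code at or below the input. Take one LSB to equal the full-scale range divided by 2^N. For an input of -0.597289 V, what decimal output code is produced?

629

Range = 1.55 − (-1.55) = 3.1 V. LSB = 3.1 V / 2^11 ≈ 1.514 mV.
(V_in − V_min) × 2^11/range = (-0.597289 − (-1.55)) × 2048/3.1 = 629.404.
Floor → code = 629.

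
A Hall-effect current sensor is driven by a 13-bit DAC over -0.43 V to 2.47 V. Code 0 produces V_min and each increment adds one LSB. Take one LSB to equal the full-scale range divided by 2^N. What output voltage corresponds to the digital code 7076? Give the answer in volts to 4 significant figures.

Span: 2.47 V − (-0.43 V) = 2.9 V. LSB = 2.9 V / 2^13.
V_out = V_min + code × LSB = -0.43 V + 7076 × 2.9 V / 8192
      = -0.43 V + 2.50493 V = 2.07493 V.

2.075 V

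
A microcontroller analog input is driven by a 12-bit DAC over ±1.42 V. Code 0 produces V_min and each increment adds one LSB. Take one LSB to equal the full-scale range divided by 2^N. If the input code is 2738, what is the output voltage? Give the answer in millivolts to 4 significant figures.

478.4 mV

The full-scale span is 1.42 − (-1.42) = 2.84 V. LSB = 2.84 V / 2^12.
V_out = V_min + code × LSB = -1.42 V + 2738 × 2.84 V / 4096
      = -1.42 + 1.89842 = 0.478418 V.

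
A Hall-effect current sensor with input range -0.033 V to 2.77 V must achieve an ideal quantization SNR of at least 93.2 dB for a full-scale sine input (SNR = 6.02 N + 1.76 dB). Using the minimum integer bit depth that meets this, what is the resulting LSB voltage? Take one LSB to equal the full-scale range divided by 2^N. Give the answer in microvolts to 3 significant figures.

Full-scale range = 2.77 V − (-0.033 V) = 2.803 V.
6.02 N + 1.76 ≥ 93.2 gives N ≥ 15.189, so the minimum integer is 16.
LSB = 2.803 V ÷ 2^16 = 2.803/65536 V = 42.8 µV.

42.8 µV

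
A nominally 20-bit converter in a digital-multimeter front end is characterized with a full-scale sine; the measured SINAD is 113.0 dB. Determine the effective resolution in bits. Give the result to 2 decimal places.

18.48 bits

ENOB = (SINAD − 1.76) / 6.02 = (113.0 − 1.76) / 6.02 = 111.24 / 6.02 = 18.4784.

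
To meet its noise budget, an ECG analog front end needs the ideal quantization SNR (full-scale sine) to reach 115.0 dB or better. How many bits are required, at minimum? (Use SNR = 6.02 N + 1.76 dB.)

19 bits

N ≥ (115.0 − 1.76)/6.02 = 18.811 → N_min = 19.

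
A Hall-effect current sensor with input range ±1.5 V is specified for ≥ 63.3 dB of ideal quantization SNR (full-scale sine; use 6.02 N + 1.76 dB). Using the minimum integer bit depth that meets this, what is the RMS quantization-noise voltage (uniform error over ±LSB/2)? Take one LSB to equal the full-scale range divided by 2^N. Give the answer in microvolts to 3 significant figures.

Range = 1.5 − (-1.5) = 3 V.
Solving 6.02 N ≥ 63.3 − 1.76: N ≥ 10.223. Round up → N = 11.
LSB = 3 V / 2^11 = 1.4648 mV.
σ_q = LSB/√12 = 1.4648 mV/3.4641 = 423 µV.

423 µV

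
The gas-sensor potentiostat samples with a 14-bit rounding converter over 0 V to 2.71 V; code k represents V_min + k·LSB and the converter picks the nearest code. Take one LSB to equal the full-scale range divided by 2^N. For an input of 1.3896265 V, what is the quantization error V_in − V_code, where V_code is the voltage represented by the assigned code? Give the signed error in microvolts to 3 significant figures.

+56.8 µV

V_FS = 2.71 V. LSB = 2.71 V / 2^14 ≈ 165.4 µV.
Position in LSBs: (1.3896265 − (0)) × 16384/2.71 = 8401.3434; rounding gives k = 8401.
Reconstructed level: 0 + 8401 × 2.71/16384 V = 1.3895697021 V.
Error = V_in − V_code = 1.3896265 − (1.3895697021) = +56.8 µV.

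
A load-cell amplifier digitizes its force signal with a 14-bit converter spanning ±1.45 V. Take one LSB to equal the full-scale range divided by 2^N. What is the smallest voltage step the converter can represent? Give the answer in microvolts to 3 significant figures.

The full-scale span is 1.45 − (-1.45) = 2.9 V.
2^14 = 16384 levels.
One LSB is 2.9 V / 16384 = 177 µV.

177 µV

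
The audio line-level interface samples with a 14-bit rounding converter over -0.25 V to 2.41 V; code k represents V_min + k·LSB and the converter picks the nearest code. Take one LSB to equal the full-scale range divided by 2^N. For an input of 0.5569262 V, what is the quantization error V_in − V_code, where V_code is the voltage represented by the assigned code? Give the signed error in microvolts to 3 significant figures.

Range = 2.41 − (-0.25) = 2.66 V. LSB = 2.66 V / 2^14 ≈ 162.4 µV.
(V_in − V_min)/LSB = (0.5569262 − (-0.25)) × 16384/2.66 = 4970.1800 → nearest code k = 4970.
V_code = -0.25 + (4970/16384) × 2.66 = 0.55689697266 V.
e = 0.5569262 − (0.55689697266) = +29.2 µV.

+29.2 µV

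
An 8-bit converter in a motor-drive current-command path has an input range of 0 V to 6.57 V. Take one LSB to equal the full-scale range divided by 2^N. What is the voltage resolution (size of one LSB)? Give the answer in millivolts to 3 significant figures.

25.7 mV

V_FS = 6.57 V.
2^8 = 256 levels.
Step size = 6.57/256 V = 25.7 mV.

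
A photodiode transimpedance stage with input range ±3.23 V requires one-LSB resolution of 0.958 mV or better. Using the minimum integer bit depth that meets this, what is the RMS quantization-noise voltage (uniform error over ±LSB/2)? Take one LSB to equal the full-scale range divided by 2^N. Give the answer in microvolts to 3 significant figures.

228 µV

Span: 3.23 V − (-3.23 V) = 6.46 V.
6.46 V / 0.958 mV = 6743. Since 2^12 = 4096 and 2^13 = 8192, N = 13.
One LSB is 6.46 V / 8192 = 0.78857 mV.
V_rms = LSB/√12 = 228 µV.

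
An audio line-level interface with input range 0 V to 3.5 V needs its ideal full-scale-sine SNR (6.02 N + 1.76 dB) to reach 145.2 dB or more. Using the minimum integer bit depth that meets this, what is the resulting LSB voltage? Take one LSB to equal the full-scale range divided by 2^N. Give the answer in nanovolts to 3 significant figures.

Full-scale range = 3.5 V.
Solving 6.02 N ≥ 145.2 − 1.76: N ≥ 23.827. Round up → N = 24.
LSB = 3.5 V ÷ 2^24 = 3.5/16777216 V = 209 nV.

209 nV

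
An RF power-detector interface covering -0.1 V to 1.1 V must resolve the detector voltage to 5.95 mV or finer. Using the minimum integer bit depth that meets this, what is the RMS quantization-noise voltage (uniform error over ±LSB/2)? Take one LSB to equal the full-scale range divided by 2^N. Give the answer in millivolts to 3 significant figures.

Full-scale range = 1.1 V − (-0.1 V) = 1.2 V.
Required number of levels: 1.2/5.95 mV = 201.68; smallest N with 2^N ≥ that is 8.
One LSB is 1.2 V / 256 = 4.6875 mV.
σ_q = LSB/√12 = 4.6875 mV/3.4641 = 1.35 mV.

1.35 mV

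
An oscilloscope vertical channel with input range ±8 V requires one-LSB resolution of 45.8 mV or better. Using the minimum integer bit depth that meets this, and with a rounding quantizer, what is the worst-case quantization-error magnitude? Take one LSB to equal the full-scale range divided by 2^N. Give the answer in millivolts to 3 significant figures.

15.6 mV

Range = 8 − (-8) = 16 V.
16 V / 45.8 mV = 349.3. Since 2^8 = 256 and 2^9 = 512, N = 9.
One LSB is 16 V / 512 = 31.250 mV.
Half an LSB is 15.6 mV.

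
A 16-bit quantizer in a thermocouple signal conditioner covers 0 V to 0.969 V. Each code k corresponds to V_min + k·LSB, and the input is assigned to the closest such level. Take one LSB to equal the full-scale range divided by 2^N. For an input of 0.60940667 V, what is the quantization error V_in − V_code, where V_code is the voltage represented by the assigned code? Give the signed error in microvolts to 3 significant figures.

Full-scale range = 0.969 V. LSB = 0.969 V / 2^16 ≈ 14.79 µV.
Position in LSBs: (0.60940667 − (0)) × 65536/0.969 = 41215.7642; rounding gives k = 41216.
Reconstructed level: 0 + 41216 × 0.969/65536 V = 0.60941015625 V.
V_in − V_code = 0.60940667 − (0.60941015625) = −3.49 µV.

−3.49 µV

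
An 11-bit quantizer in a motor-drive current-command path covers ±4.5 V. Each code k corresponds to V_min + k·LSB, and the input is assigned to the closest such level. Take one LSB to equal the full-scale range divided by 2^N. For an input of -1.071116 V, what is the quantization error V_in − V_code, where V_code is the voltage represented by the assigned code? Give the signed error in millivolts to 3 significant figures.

Full-scale range = 4.5 V − (-4.5 V) = 9 V. LSB = 9 V / 2^11 ≈ 4.395 mV.
(-1.071116 − (-4.5)) / LSB = 3.428884 × 2048/9 = 780.2616. Nearest integer: k = 780.
Reconstructed level: -4.5 + 780 × 9/2048 V = -1.072265625 V.
e = -1.071116 − (-1.072265625) = +1.15 mV.

+1.15 mV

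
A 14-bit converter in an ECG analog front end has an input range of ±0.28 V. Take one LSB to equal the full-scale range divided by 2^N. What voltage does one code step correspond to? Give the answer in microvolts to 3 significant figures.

Full-scale range = 0.28 V − (-0.28 V) = 0.56 V.
Number of codes = 2^14 = 16384.
One LSB is 0.56 V / 16384 = 34.2 µV.

34.2 µV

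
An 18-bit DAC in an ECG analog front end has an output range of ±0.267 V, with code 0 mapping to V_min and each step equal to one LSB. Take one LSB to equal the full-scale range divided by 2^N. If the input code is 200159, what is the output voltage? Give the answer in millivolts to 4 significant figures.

140.7 mV

Span: 0.267 V − (-0.267 V) = 0.534 V. LSB = 0.534 V / 2^18.
Output = V_min + (200159/262144) × range = -0.267 + 0.763546 × 0.534 V
      = -0.267 + 0.407734 = 0.140734 V.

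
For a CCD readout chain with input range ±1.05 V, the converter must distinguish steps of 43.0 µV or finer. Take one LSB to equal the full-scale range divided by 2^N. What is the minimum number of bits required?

Range = 1.05 − (-1.05) = 2.1 V.
Need 2^N ≥ 2.1 V / 43.0 µV = 48840 → N_min = 16.

16 bits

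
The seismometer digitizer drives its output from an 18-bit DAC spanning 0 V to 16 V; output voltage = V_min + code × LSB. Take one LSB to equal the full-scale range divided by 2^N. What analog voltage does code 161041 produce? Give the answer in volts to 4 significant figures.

9.829 V

Range is 16 V. LSB = 16 V / 2^18.
V_out = V_min + code × LSB = 0 V + 161041 × 16 V / 262144
      = 0 V + 9.82916 V = 9.82916 V.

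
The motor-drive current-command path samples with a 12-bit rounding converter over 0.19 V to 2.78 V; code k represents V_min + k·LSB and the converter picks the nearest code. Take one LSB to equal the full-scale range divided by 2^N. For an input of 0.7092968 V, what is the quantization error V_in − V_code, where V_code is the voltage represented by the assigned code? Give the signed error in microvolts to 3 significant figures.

+159 µV

The full-scale span is 2.78 − (0.19) = 2.59 V. LSB = 2.59 V / 2^12 ≈ 0.6323 mV.
(0.7092968 − (0.19)) / LSB = 0.5192968 × 4096/2.59 = 821.2508. Nearest integer: k = 821.
V_code = V_min + k × range/2^12 = 0.19 + 821 × 2.59/4096 = 0.7091381836 V.
Error = V_in − V_code = 0.7092968 − (0.7091381836) = +159 µV.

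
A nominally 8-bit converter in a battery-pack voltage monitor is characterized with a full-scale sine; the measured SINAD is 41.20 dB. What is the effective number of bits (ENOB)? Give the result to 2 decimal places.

ENOB = (41.20 − 1.76)/6.02 = 6.5515 bits.

6.55 bits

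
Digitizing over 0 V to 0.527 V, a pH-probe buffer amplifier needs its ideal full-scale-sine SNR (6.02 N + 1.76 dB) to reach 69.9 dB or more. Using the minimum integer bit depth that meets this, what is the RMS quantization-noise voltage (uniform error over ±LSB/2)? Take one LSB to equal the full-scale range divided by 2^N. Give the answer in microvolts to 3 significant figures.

37.1 µV

Range is 0.527 V.
Solving 6.02 N ≥ 69.9 − 1.76: N ≥ 11.319. Round up → N = 12.
LSB = 0.527 V / 2^12 = 128.66 µV.
RMS noise = LSB/√12 = 37.1 µV.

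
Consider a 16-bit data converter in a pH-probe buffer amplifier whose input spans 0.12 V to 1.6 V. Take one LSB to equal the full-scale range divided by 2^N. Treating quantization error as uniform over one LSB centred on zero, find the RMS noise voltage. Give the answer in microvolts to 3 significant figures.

Span: 1.6 V − (0.12 V) = 1.48 V.
LSB = 1.48 V ÷ 2^16 = 1.48/65536 V = 22.583 µV.
V_rms = LSB/√12 = 22.583 µV / √12 = 6.52 µV.

6.52 µV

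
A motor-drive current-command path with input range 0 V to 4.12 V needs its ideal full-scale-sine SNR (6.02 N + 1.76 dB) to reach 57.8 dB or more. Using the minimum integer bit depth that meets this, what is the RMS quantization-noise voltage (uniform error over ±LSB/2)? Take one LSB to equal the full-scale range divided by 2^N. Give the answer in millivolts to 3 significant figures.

1.16 mV

Full-scale range = 4.12 V.
Required N = ⌈(57.8 − 1.76)/6.02⌉ = ⌈9.309⌉ = 10.
LSB = 4.12 V ÷ 2^10 = 4.12/1024 V = 4.0234 mV.
σ_q = LSB/√12 = 4.0234 mV/3.4641 = 1.16 mV.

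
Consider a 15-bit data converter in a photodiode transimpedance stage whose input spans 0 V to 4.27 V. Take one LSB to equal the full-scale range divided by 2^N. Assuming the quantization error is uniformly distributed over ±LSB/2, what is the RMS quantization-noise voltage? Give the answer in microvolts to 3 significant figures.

Range is 4.27 V.
LSB = 4.27 V / 2^15 = 130.31 µV.
σ_q = LSB/√12 = 130.31 µV/3.4641 = 37.6 µV.

37.6 µV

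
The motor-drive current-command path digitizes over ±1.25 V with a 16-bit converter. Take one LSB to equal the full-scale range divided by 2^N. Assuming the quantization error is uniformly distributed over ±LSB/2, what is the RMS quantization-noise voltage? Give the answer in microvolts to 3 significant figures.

11.0 µV

Span: 1.25 V − (-1.25 V) = 2.5 V.
LSB = 2.5 V / 2^16 = 38.147 µV.
σ_q = LSB/√12 = 38.147 µV/3.4641 = 11.0 µV.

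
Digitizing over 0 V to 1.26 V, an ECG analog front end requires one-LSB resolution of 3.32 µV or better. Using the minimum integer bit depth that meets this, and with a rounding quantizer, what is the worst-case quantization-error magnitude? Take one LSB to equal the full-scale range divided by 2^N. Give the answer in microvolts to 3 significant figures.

1.20 µV

Full-scale range = 1.26 V.
1.26 V / 3.32 µV = 379500. Since 2^18 = 262144 and 2^19 = 524288, N = 19.
LSB = 1.26 V / 2^19 = 2.4033 µV.
Half an LSB is 1.20 µV.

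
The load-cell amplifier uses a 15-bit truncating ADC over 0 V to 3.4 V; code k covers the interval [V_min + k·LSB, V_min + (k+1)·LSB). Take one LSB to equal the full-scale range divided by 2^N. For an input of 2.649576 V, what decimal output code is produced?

25535

Span = 3.4 V. LSB = 3.4 V / 2^15 ≈ 103.8 µV.
V_in − V_min = 2.649576 − (0) = 2.649576 V.
Divide by LSB: 2.649576 × 32768/3.4 = 25535.6783.
Truncating gives code 25535.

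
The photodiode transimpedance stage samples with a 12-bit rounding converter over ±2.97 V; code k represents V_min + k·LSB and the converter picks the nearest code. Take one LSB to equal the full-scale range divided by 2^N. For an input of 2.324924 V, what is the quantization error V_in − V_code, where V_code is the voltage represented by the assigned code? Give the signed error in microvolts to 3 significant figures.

+261 µV

The full-scale span is 2.97 − (-2.97) = 5.94 V. LSB = 5.94 V / 2^12 ≈ 1.450 mV.
(V_in − V_min)/LSB = (2.324924 − (-2.97)) × 4096/5.94 = 3651.1799 → nearest code k = 3651.
Reconstructed level: -2.97 + 3651 × 5.94/4096 V = 2.324663086 V.
V_in − V_code = 2.324924 − (2.324663086) = +261 µV.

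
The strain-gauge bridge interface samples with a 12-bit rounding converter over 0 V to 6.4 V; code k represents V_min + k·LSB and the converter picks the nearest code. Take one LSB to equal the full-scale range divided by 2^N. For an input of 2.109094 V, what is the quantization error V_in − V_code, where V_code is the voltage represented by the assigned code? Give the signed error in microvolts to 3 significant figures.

Full-scale range = 6.4 V. LSB = 6.4 V / 2^12 ≈ 1.563 mV.
Position in LSBs: (2.109094 − (0)) × 4096/6.4 = 1349.8202; rounding gives k = 1350.
V_code = 0 + (1350/4096) × 6.4 = 2.109375000 V.
V_in − V_code = 2.109094 − (2.109375000) = −281 µV.

−281 µV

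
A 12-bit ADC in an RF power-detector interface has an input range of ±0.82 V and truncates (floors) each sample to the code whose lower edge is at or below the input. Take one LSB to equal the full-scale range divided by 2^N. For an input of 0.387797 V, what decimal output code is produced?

The full-scale span is 0.82 − (-0.82) = 1.64 V. LSB = 1.64 V / 2^12 ≈ 400.4 µV.
code = ⌊(V_in − V_min)/LSB⌋ = ⌊(V_in − V_min) × 2^12 / range⌋
     = ⌊(0.387797 − (-0.82)) × 4096 / 1.64⌋ = ⌊1.207797 × 4096/1.64⌋
     = ⌊3016.547⌋ = 3016.

3016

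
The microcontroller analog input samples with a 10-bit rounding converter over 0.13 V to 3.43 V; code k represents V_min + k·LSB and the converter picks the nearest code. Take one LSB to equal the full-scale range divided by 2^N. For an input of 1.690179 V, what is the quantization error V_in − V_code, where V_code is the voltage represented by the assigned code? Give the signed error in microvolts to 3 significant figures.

+413 µV

Range = 3.43 − (0.13) = 3.3 V. LSB = 3.3 V / 2^10 ≈ 3.223 mV.
(1.690179 − (0.13)) / LSB = 1.560179 × 1024/3.3 = 484.1283. Nearest integer: k = 484.
V_code = 0.13 + (484/1024) × 3.3 = 1.689765625 V.
Error = V_in − V_code = 1.690179 − (1.689765625) = +413 µV.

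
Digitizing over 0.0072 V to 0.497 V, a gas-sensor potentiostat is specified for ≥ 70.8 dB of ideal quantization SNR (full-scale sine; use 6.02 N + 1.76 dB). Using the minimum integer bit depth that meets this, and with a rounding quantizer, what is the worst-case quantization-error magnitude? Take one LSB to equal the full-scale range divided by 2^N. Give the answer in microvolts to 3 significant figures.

The full-scale span is 0.497 − (0.0072) = 0.4898 V.
Required N = ⌈(70.8 − 1.76)/6.02⌉ = ⌈11.468⌉ = 12.
LSB = 0.4898 V / 2^12 = 119.58 µV.
Max error for round-to-nearest is LSB/2 = 59.8 µV.

59.8 µV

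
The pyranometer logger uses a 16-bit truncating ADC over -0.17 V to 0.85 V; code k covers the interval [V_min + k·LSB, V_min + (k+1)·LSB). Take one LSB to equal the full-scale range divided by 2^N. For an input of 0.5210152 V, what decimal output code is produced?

44398

Span: 0.85 V − (-0.17 V) = 1.02 V. LSB = 1.02 V / 2^16 ≈ 15.56 µV.
V_in − V_min = 0.5210152 − (-0.17) = 0.6910152 V.
Divide by LSB: 0.6910152 × 65536/1.02 = 44398.4041.
Truncating gives code 44398.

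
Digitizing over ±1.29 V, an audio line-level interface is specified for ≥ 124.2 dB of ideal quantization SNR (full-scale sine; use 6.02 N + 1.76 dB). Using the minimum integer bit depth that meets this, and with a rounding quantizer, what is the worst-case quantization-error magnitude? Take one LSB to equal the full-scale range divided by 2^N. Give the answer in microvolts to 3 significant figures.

0.615 µV

Span: 1.29 V − (-1.29 V) = 2.58 V.
Solving 6.02 N ≥ 124.2 − 1.76: N ≥ 20.339. Round up → N = 21.
LSB = 2.58 V ÷ 2^21 = 2.58/2097152 V = 1.2302 µV.
|e|_max = LSB/2 = 0.615 µV.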